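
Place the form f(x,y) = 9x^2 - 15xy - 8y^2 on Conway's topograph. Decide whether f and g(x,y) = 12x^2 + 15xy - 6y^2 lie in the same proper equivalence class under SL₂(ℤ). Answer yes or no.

D₁ = 513, D₂ = 513
river cycle of f (length 16): (-8, 15, 9), (9, 21, -2), (-2, 19, 19), (19, 19, -2), (-2, 21, 9), (9, 15, -8), (-8, 17, 7), (7, 11, -14), (-14, 17, 4), (4, 15, -18), … (6 more)
river cycle of g (length 6): (-6, 21, 3), (3, 21, -6), (-6, 15, 12), (12, 9, -9), (-9, 9, 12), (12, 15, -6)
cycles differ ⇒ inequivalent

no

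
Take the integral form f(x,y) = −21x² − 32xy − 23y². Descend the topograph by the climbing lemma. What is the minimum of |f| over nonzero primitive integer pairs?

translate: b→-10 (≡32 mod 42), so (21,32,23)→(21,-10,12)
flip: (21,-10,12)→(12,10,21)
reduced (well bottom): (12,10,21) with a≤c, −a<b≤a
well minimum |f| = |-12| = 12 (negative-definite)

12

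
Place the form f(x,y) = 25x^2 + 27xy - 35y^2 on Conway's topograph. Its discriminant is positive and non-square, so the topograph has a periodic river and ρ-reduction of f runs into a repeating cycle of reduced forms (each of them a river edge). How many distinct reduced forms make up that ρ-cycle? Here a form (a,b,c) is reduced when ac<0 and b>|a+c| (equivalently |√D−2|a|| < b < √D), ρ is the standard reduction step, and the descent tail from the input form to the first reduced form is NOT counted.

D = 4229, ⌊√D⌋ = 65
river: ρ → (-35,43,17)
river: ρ → (17,59,-11)
river: ρ → (-11,51,37)
river: ρ → (37,23,-25)
river: ρ → (-25,27,35)
river: ρ → (35,43,-17)
river: ρ → (-17,59,11)
river: ρ → (11,51,-37)
river: ρ → (-37,23,25)
river: ρ → (25,27,-35)
ρ-cycle length = 10 (tail of 0 descent steps not counted)

10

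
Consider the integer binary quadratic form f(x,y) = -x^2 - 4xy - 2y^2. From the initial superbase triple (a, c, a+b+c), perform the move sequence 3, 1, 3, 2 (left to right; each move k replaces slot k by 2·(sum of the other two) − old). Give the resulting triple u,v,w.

start (-1,-2,-7) = (f(1,0),f(0,1),f(1,1))
replace slot 3: 2·((-1)+(-2)) − (-7) = 1 → (-1,-2,1)
replace slot 1: 2·((-2)+1) − (-1) = -1 → (-1,-2,1)
replace slot 3: 2·((-1)+(-2)) − 1 = -7 → (-1,-2,-7)
replace slot 2: 2·((-1)+(-7)) − (-2) = -14 → (-1,-14,-7)

-1,-14,-7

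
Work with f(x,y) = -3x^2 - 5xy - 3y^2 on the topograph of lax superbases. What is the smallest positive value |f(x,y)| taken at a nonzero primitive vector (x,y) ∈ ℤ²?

translate: b→-1 (≡5 mod 6), so (3,5,3)→(3,-1,1)
flip: (3,-1,1)→(1,1,3)
reduced (well bottom): (1,1,3) with a≤c, −a<b≤a
well minimum |f| = |-1| = 1 (negative-definite)

1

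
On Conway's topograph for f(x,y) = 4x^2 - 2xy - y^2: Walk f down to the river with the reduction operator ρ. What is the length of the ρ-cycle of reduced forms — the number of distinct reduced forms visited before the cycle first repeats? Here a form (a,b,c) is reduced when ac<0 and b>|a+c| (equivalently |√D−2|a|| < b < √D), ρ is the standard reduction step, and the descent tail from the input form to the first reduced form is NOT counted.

D = 20, ⌊√D⌋ = 4
descent: ρ → (-1,4,1)  [lands on river]
river: ρ → (1,4,-1)
ρ-cycle length = 2 (tail of 1 descent step not counted)

2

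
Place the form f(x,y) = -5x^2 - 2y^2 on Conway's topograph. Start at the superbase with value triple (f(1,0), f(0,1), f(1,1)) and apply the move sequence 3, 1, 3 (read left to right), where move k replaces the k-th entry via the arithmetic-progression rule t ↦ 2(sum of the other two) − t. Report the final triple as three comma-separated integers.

start (-5,-2,-7) = (f(1,0),f(0,1),f(1,1))
replace slot 3: 2·((-5)+(-2)) − (-7) = -7 → (-5,-2,-7)
replace slot 1: 2·((-2)+(-7)) − (-5) = -13 → (-13,-2,-7)
replace slot 3: 2·((-13)+(-2)) − (-7) = -23 → (-13,-2,-23)

-13,-2,-23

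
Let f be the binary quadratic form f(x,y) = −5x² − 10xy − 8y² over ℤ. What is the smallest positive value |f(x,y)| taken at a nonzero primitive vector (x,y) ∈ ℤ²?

translate: b→0 (≡10 mod 10), so (5,10,8)→(5,0,3)
flip: (5,0,3)→(3,0,5)
reduced (well bottom): (3,0,5) with a≤c, −a<b≤a
well minimum |f| = |-3| = 3 (negative-definite)

3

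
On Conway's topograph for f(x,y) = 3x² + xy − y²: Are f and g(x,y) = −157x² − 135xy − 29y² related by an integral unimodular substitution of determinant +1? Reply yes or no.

D₁ = 13, D₂ = 13
river cycle of f (length 2): (-1, 3, 1), (1, 3, -1)
river cycle of g (length 2): (1, 3, -1), (-1, 3, 1)
cycles coincide ⇒ equivalent

yes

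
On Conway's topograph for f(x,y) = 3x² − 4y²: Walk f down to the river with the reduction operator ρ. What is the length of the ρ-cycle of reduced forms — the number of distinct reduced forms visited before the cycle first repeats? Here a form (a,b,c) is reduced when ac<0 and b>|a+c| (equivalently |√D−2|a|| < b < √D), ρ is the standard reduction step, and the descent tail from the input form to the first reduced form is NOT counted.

D = 48, ⌊√D⌋ = 6
descent: ρ → (-4,0,3)
descent: ρ → (3,6,-1)  [lands on river]
river: ρ → (-1,6,3)
ρ-cycle length = 2 (tail of 2 descent steps not counted)

2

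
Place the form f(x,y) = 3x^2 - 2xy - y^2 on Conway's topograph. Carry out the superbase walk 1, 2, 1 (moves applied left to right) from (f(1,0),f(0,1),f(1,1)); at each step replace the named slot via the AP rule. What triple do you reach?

start (3,-1,0) = (f(1,0),f(0,1),f(1,1))
replace slot 1: 2·((-1)+0) − 3 = -5 → (-5,-1,0)
replace slot 2: 2·((-5)+0) − (-1) = -9 → (-5,-9,0)
replace slot 1: 2·((-9)+0) − (-5) = -13 → (-13,-9,0)

-13,-9,0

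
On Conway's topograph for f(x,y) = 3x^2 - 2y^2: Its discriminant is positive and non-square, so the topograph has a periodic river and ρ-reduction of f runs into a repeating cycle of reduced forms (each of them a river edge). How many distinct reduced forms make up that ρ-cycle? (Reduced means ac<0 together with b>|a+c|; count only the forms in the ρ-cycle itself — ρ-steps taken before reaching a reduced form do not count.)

D = 24, ⌊√D⌋ = 4
descent: ρ → (-2,4,1)  [lands on river]
river: ρ → (1,4,-2)
ρ-cycle length = 2 (tail of 1 descent step not counted)

2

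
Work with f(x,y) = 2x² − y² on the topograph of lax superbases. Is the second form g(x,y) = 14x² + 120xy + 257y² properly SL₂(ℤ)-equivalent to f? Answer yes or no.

D₁ = 8, D₂ = 8
river cycle of f (length 2): (-1, 2, 1), (1, 2, -1)
river cycle of g (length 2): (1, 2, -1), (-1, 2, 1)
cycles coincide ⇒ equivalent

yes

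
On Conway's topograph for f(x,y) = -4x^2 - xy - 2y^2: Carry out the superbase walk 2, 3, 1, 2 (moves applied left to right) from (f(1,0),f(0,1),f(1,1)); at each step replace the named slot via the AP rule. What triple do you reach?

start (-4,-2,-7) = (f(1,0),f(0,1),f(1,1))
replace slot 2: 2·((-4)+(-7)) − (-2) = -20 → (-4,-20,-7)
replace slot 3: 2·((-4)+(-20)) − (-7) = -41 → (-4,-20,-41)
replace slot 1: 2·((-20)+(-41)) − (-4) = -118 → (-118,-20,-41)
replace slot 2: 2·((-118)+(-41)) − (-20) = -298 → (-118,-298,-41)

-118,-298,-41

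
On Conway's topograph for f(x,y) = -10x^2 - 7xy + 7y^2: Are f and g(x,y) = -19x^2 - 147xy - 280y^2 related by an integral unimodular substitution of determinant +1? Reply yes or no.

D₁ = 329, D₂ = 329
river cycle of f (length 16): (7, 7, -10), (-10, 13, 4), (4, 11, -13), (-13, 15, 2), (2, 17, -5), (-5, 13, 8), (8, 3, -10), (-10, 17, 1), (1, 17, -10), (-10, 3, 8), … (6 more)
river cycle of g (length 16): (4, 11, -13), (-13, 15, 2), (2, 17, -5), (-5, 13, 8), (8, 3, -10), (-10, 17, 1), (1, 17, -10), (-10, 3, 8), (8, 13, -5), (-5, 17, 2), … (6 more)
cycles coincide ⇒ equivalent

yes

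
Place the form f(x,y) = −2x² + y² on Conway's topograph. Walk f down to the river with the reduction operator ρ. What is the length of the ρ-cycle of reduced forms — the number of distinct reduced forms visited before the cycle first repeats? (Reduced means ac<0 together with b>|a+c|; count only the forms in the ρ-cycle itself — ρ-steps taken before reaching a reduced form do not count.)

D = 8, ⌊√D⌋ = 2
descent: ρ → (1,2,-1)  [lands on river]
river: ρ → (-1,2,1)
ρ-cycle length = 2 (tail of 1 descent step not counted)

2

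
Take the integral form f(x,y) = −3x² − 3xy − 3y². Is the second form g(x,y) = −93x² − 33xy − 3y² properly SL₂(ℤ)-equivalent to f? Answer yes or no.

D₁ = -27, D₂ = -27
f is negative-definite; reduce −f:
−f: reduced (well bottom): (3,3,3) with a≤c, −a<b≤a
flip sign back: reduced form of f is (-3,-3,-3)
g is negative-definite; reduce −g:
−g: flip: (93,33,3)→(3,-33,93)
−g: translate: b→3 (≡-33 mod 6), so (3,-33,93)→(3,3,3)
−g: reduced (well bottom): (3,3,3) with a≤c, −a<b≤a
flip sign back: reduced form of g is (-3,-3,-3)
reduced forms (-3, -3, -3) vs (-3, -3, -3) ⇒ equivalent

yes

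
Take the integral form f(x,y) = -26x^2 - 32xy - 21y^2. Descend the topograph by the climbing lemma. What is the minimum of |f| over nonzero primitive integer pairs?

translate: b→-20 (≡32 mod 52), so (26,32,21)→(26,-20,15)
flip: (26,-20,15)→(15,20,26)
translate: b→-10 (≡20 mod 30), so (15,20,26)→(15,-10,21)
reduced (well bottom): (15,-10,21) with a≤c, −a<b≤a
well minimum |f| = |-15| = 15 (negative-definite)

15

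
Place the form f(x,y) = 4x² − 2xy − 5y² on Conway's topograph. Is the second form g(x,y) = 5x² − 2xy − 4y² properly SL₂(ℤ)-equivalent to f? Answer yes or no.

D₁ = 84, D₂ = 84
river cycle of f (length 6): (-5, 2, 4), (4, 6, -3), (-3, 6, 4), (4, 2, -5), (-5, 8, 1), (1, 8, -5)
river cycle of g (length 6): (-4, 2, 5), (5, 8, -1), (-1, 8, 5), (5, 2, -4), (-4, 6, 3), (3, 6, -4)
cycles differ ⇒ inequivalent

no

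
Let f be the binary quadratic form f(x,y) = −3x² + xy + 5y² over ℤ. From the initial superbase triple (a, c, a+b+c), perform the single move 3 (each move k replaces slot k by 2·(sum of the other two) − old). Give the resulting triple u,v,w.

start (-3,5,3) = (f(1,0),f(0,1),f(1,1))
replace slot 3: 2·((-3)+5) − 3 = 1 → (-3,5,1)

-3,5,1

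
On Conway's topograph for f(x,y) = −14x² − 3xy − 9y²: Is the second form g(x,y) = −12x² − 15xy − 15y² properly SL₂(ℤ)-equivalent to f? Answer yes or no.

D₁ = -495, D₂ = -495
f is negative-definite; reduce −f:
−f: flip: (14,3,9)→(9,-3,14)
−f: reduced (well bottom): (9,-3,14) with a≤c, −a<b≤a
flip sign back: reduced form of f is (-9,3,-14)
g is negative-definite; reduce −g:
−g: translate: b→-9 (≡15 mod 24), so (12,15,15)→(12,-9,12)
−g: flip: (12,-9,12)→(12,9,12)
−g: reduced (well bottom): (12,9,12) with a≤c, −a<b≤a
flip sign back: reduced form of g is (-12,-9,-12)
reduced forms (-9, 3, -14) vs (-12, -9, -12) ⇒ inequivalent

no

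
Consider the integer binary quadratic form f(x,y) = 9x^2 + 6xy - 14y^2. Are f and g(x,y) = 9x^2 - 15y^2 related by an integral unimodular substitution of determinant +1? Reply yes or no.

D₁ = 540, D₂ = 540
river cycle of f (length 8): (-14, 22, 1), (1, 22, -14), (-14, 6, 9), (9, 12, -11), (-11, 10, 10), (10, 10, -11), (-11, 12, 9), (9, 6, -14)
river cycle of g (length 2): (9, 18, -6), (-6, 18, 9)
cycles differ ⇒ inequivalent

no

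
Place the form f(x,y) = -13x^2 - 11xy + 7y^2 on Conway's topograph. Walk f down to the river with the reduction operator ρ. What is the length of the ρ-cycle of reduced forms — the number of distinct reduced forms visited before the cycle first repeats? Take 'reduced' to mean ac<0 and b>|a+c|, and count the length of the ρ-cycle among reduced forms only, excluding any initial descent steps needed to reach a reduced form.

D = 485, ⌊√D⌋ = 22
descent: ρ → (7,11,-13)  [lands on river]
river: ρ → (-13,15,5)
river: ρ → (5,15,-13)
river: ρ → (-13,11,7)
river: ρ → (7,17,-7)
river: ρ → (-7,11,13)
river: ρ → (13,15,-5)
river: ρ → (-5,15,13)
river: ρ → (13,11,-7)
river: ρ → (-7,17,7)
ρ-cycle length = 10 (tail of 1 descent step not counted)

10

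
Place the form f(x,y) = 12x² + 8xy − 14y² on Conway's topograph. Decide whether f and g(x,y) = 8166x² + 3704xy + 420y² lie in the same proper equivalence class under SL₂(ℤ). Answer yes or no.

D₁ = 736, D₂ = 736
river cycle of f (length 12): (-14, 20, 6), (6, 16, -20), (-20, 24, 2), (2, 24, -20), (-20, 16, 6), (6, 20, -14), (-14, 8, 12), (12, 16, -10), (-10, 24, 4), (4, 24, -10), … (2 more)
river cycle of g (length 12): (12, 8, -14), (-14, 20, 6), (6, 16, -20), (-20, 24, 2), (2, 24, -20), (-20, 16, 6), (6, 20, -14), (-14, 8, 12), (12, 16, -10), (-10, 24, 4), … (2 more)
cycles coincide ⇒ equivalent

yes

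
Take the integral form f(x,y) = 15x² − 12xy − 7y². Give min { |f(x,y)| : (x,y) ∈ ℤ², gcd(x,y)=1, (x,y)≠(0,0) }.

descent: ρ → (-7,12,15)  [lands on river]
river: ρ → (15,18,-4)
river: ρ → (-4,22,5)
river: ρ → (5,18,-12)
river: ρ → (-12,6,11)
river: ρ → (11,16,-7)
closes: descent 1, river 6
min |a| on river = 4

4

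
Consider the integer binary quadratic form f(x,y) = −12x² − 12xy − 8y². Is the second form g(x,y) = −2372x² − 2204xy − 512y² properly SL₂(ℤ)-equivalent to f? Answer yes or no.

D₁ = -240, D₂ = -240
f is negative-definite; reduce −f:
−f: flip: (12,12,8)→(8,-12,12)
−f: translate: b→4 (≡-12 mod 16), so (8,-12,12)→(8,4,8)
−f: reduced (well bottom): (8,4,8) with a≤c, −a<b≤a
flip sign back: reduced form of f is (-8,-4,-8)
g is negative-definite; reduce −g:
−g: flip: (2372,2204,512)→(512,-2204,2372)
−g: translate: b→-156 (≡-2204 mod 1024), so (512,-2204,2372)→(512,-156,12)
−g: flip: (512,-156,12)→(12,156,512)
−g: translate: b→12 (≡156 mod 24), so (12,156,512)→(12,12,8)
−g: flip: (12,12,8)→(8,-12,12)
−g: translate: b→4 (≡-12 mod 16), so (8,-12,12)→(8,4,8)
−g: reduced (well bottom): (8,4,8) with a≤c, −a<b≤a
flip sign back: reduced form of g is (-8,-4,-8)
reduced forms (-8, -4, -8) vs (-8, -4, -8) ⇒ equivalent

yes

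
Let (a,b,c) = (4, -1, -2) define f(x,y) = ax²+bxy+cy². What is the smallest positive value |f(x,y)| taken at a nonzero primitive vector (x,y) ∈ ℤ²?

descent: ρ → (-2,5,1)  [lands on river]
river: ρ → (1,5,-2)
river: ρ → (-2,3,3)
river: ρ → (3,3,-2)
closes: descent 1, river 4
min |a| on river = 1

1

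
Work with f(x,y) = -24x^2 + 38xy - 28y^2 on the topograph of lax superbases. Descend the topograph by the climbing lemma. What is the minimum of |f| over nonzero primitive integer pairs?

translate: b→10 (≡-38 mod 48), so (24,-38,28)→(24,10,14)
flip: (24,10,14)→(14,-10,24)
reduced (well bottom): (14,-10,24) with a≤c, −a<b≤a
well minimum |f| = |-14| = 14 (negative-definite)

14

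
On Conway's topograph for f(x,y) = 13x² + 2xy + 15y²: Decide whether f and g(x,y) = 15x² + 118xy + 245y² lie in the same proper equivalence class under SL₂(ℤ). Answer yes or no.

D₁ = -776, D₂ = -776
f: reduced (well bottom): (13,2,15) with a≤c, −a<b≤a
g: translate: b→-2 (≡118 mod 30), so (15,118,245)→(15,-2,13)
g: flip: (15,-2,13)→(13,2,15)
g: reduced (well bottom): (13,2,15) with a≤c, −a<b≤a
reduced forms (13, 2, 15) vs (13, 2, 15) ⇒ equivalent

yes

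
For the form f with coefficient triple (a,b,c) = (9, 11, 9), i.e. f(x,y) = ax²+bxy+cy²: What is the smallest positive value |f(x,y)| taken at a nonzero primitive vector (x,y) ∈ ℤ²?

translate: b→-7 (≡11 mod 18), so (9,11,9)→(9,-7,7)
flip: (9,-7,7)→(7,7,9)
reduced (well bottom): (7,7,9) with a≤c, −a<b≤a
well minimum = a = 7

7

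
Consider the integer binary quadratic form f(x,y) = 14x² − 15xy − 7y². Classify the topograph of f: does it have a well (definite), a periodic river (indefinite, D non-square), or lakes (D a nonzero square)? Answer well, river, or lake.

D = b²−4ac = (-15)² − 4·14·(-7) = 617
D > 0 non-square ⇒ indefinite ⇒ periodic river

river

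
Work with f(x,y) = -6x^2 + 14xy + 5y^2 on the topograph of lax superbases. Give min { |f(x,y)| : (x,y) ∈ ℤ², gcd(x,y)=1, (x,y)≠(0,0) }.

river: ρ → (5,16,-3)
river: ρ → (-3,14,10)
river: ρ → (10,6,-7)
river: ρ → (-7,8,9)
river: ρ → (9,10,-6)
river: ρ → (-6,14,5)
closes: descent 0, river 6
min |a| on river = 3

3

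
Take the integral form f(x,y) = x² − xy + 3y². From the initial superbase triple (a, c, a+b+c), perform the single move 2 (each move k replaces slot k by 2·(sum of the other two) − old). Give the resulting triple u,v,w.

start (1,3,3) = (f(1,0),f(0,1),f(1,1))
replace slot 2: 2·(1+3) − 3 = 5 → (1,5,3)

1,5,3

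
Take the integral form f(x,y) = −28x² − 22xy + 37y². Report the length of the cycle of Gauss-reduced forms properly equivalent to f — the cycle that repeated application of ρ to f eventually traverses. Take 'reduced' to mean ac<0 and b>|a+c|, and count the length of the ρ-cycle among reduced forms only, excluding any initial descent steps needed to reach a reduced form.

D = 4628, ⌊√D⌋ = 68
descent: ρ → (37,22,-28)  [lands on river]
river: ρ → (-28,34,31)
river: ρ → (31,28,-31)
river: ρ → (-31,34,28)
river: ρ → (28,22,-37)
river: ρ → (-37,52,13)
river: ρ → (13,52,-37)
river: ρ → (-37,22,28)
river: ρ → (28,34,-31)
river: ρ → (-31,28,31)
river: ρ → (31,34,-28)
river: ρ → (-28,22,37)
river: ρ → (37,52,-13)
river: ρ → (-13,52,37)
ρ-cycle length = 14 (tail of 1 descent step not counted)

14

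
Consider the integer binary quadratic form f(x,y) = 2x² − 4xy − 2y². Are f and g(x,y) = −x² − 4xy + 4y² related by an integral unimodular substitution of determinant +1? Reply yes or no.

D₁ = 32, D₂ = 32
river cycle of f (length 2): (-2, 4, 2), (2, 4, -2)
river cycle of g (length 2): (4, 4, -1), (-1, 4, 4)
cycles differ ⇒ inequivalent

no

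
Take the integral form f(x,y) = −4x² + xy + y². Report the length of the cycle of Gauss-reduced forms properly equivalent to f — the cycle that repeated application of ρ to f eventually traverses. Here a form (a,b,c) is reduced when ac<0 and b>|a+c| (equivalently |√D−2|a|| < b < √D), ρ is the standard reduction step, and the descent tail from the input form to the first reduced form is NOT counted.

D = 17, ⌊√D⌋ = 4
descent: ρ → (1,3,-2)  [lands on river]
river: ρ → (-2,1,2)
river: ρ → (2,3,-1)
river: ρ → (-1,3,2)
river: ρ → (2,1,-2)
river: ρ → (-2,3,1)
ρ-cycle length = 6 (tail of 1 descent step not counted)

6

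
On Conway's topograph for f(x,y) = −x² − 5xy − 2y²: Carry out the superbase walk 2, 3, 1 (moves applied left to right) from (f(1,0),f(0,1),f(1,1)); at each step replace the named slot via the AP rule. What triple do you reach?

start (-1,-2,-8) = (f(1,0),f(0,1),f(1,1))
replace slot 2: 2·((-1)+(-8)) − (-2) = -16 → (-1,-16,-8)
replace slot 3: 2·((-1)+(-16)) − (-8) = -26 → (-1,-16,-26)
replace slot 1: 2·((-16)+(-26)) − (-1) = -83 → (-83,-16,-26)

-83,-16,-26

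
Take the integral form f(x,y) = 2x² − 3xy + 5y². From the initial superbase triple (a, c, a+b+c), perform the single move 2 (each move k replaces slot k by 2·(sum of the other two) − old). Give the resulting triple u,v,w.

start (2,5,4) = (f(1,0),f(0,1),f(1,1))
replace slot 2: 2·(2+4) − 5 = 7 → (2,7,4)

2,7,4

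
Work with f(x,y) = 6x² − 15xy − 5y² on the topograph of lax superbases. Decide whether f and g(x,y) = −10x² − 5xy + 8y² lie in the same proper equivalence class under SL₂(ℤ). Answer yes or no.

D₁ = 345, D₂ = 345
river cycle of f (length 10): (-5, 15, 6), (6, 9, -11), (-11, 13, 4), (4, 11, -14), (-14, 17, 1), (1, 17, -14), (-14, 11, 4), (4, 13, -11), (-11, 9, 6), (6, 15, -5)
river cycle of g (length 10): (8, 5, -10), (-10, 15, 3), (3, 15, -10), (-10, 5, 8), (8, 11, -7), (-7, 17, 2), (2, 15, -15), (-15, 15, 2), (2, 17, -7), (-7, 11, 8)
cycles differ ⇒ inequivalent

no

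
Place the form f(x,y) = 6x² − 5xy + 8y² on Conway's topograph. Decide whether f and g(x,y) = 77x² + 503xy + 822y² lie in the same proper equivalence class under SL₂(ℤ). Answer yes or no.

D₁ = -167, D₂ = -167
f: reduced (well bottom): (6,-5,8) with a≤c, −a<b≤a
g: translate: b→41 (≡503 mod 154), so (77,503,822)→(77,41,6)
g: flip: (77,41,6)→(6,-41,77)
g: translate: b→-5 (≡-41 mod 12), so (6,-41,77)→(6,-5,8)
g: reduced (well bottom): (6,-5,8) with a≤c, −a<b≤a
reduced forms (6, -5, 8) vs (6, -5, 8) ⇒ equivalent

yes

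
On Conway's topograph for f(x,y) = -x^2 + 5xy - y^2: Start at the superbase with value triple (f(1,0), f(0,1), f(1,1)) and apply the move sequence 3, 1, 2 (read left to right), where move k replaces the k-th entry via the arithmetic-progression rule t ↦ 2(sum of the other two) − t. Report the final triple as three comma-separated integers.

start (-1,-1,3) = (f(1,0),f(0,1),f(1,1))
replace slot 3: 2·((-1)+(-1)) − 3 = -7 → (-1,-1,-7)
replace slot 1: 2·((-1)+(-7)) − (-1) = -15 → (-15,-1,-7)
replace slot 2: 2·((-15)+(-7)) − (-1) = -43 → (-15,-43,-7)

-15,-43,-7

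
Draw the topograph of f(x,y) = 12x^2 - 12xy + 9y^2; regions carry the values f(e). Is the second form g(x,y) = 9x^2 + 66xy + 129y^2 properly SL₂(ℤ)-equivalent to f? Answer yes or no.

D₁ = -288, D₂ = -288
f: translate: b→12 (≡-12 mod 24), so (12,-12,9)→(12,12,9)
f: flip: (12,12,9)→(9,-12,12)
f: translate: b→6 (≡-12 mod 18), so (9,-12,12)→(9,6,9)
f: reduced (well bottom): (9,6,9) with a≤c, −a<b≤a
g: translate: b→-6 (≡66 mod 18), so (9,66,129)→(9,-6,9)
g: flip: (9,-6,9)→(9,6,9)
g: reduced (well bottom): (9,6,9) with a≤c, −a<b≤a
reduced forms (9, 6, 9) vs (9, 6, 9) ⇒ equivalent

yes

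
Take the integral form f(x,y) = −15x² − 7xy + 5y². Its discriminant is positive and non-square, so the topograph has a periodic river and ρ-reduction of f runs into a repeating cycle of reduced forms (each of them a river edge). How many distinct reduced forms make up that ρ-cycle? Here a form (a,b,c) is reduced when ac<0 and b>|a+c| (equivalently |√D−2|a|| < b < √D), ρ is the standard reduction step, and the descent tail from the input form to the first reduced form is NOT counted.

D = 349, ⌊√D⌋ = 18
descent: ρ → (5,17,-3)  [lands on river]
river: ρ → (-3,13,15)
river: ρ → (15,17,-1)
river: ρ → (-1,17,15)
river: ρ → (15,13,-3)
river: ρ → (-3,17,5)
river: ρ → (5,13,-9)
river: ρ → (-9,5,9)
river: ρ → (9,13,-5)
river: ρ → (-5,17,3)
river: ρ → (3,13,-15)
river: ρ → (-15,17,1)
river: ρ → (1,17,-15)
river: ρ → (-15,13,3)
river: ρ → (3,17,-5)
river: ρ → (-5,13,9)
river: ρ → (9,5,-9)
river: ρ → (-9,13,5)
ρ-cycle length = 18 (tail of 1 descent step not counted)

18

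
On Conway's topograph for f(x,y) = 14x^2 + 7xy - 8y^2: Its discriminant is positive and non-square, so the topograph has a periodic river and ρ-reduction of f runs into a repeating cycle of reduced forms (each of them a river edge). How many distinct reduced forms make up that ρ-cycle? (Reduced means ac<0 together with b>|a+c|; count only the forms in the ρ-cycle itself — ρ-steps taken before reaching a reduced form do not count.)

D = 497, ⌊√D⌋ = 22
river: ρ → (-8,9,13)
river: ρ → (13,17,-4)
river: ρ → (-4,15,17)
river: ρ → (17,19,-2)
river: ρ → (-2,21,7)
river: ρ → (7,21,-2)
river: ρ → (-2,19,17)
river: ρ → (17,15,-4)
river: ρ → (-4,17,13)
river: ρ → (13,9,-8)
river: ρ → (-8,7,14)
river: ρ → (14,21,-1)
river: ρ → (-1,21,14)
river: ρ → (14,7,-8)
ρ-cycle length = 14 (tail of 0 descent steps not counted)

14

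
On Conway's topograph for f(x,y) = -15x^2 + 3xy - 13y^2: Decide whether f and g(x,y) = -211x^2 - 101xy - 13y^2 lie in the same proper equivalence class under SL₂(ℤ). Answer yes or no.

D₁ = -771, D₂ = -771
f is negative-definite; reduce −f:
−f: flip: (15,-3,13)→(13,3,15)
−f: reduced (well bottom): (13,3,15) with a≤c, −a<b≤a
flip sign back: reduced form of f is (-13,-3,-15)
g is negative-definite; reduce −g:
−g: flip: (211,101,13)→(13,-101,211)
−g: translate: b→3 (≡-101 mod 26), so (13,-101,211)→(13,3,15)
−g: reduced (well bottom): (13,3,15) with a≤c, −a<b≤a
flip sign back: reduced form of g is (-13,-3,-15)
reduced forms (-13, -3, -15) vs (-13, -3, -15) ⇒ equivalent

yes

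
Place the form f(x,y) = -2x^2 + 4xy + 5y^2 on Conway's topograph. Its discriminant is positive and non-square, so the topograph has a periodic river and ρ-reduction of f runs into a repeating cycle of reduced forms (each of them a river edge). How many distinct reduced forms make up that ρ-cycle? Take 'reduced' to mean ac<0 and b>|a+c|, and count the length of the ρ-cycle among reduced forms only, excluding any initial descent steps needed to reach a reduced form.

D = 56, ⌊√D⌋ = 7
river: ρ → (5,6,-1)
river: ρ → (-1,6,5)
river: ρ → (5,4,-2)
river: ρ → (-2,4,5)
ρ-cycle length = 4 (tail of 0 descent steps not counted)

4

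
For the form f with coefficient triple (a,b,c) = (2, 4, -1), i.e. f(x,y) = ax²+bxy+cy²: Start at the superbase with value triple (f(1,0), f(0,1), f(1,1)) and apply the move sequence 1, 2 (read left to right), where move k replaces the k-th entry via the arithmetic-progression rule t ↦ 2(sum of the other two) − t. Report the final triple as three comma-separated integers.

start (2,-1,5) = (f(1,0),f(0,1),f(1,1))
replace slot 1: 2·((-1)+5) − 2 = 6 → (6,-1,5)
replace slot 2: 2·(6+5) − (-1) = 23 → (6,23,5)

6,23,5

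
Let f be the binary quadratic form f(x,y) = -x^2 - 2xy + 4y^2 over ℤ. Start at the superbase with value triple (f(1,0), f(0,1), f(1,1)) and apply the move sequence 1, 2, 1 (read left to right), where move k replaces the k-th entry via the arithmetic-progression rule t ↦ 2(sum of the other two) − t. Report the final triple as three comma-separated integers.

start (-1,4,1) = (f(1,0),f(0,1),f(1,1))
replace slot 1: 2·(4+1) − (-1) = 11 → (11,4,1)
replace slot 2: 2·(11+1) − 4 = 20 → (11,20,1)
replace slot 1: 2·(20+1) − 11 = 31 → (31,20,1)

31,20,1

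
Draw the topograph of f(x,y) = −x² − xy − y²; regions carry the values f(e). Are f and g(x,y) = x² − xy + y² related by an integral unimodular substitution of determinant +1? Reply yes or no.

D₁ = -3, D₂ = -3
f is negative-definite; reduce −f:
−f: reduced (well bottom): (1,1,1) with a≤c, −a<b≤a
flip sign back: reduced form of f is (-1,-1,-1)
g: translate: b→1 (≡-1 mod 2), so (1,-1,1)→(1,1,1)
g: reduced (well bottom): (1,1,1) with a≤c, −a<b≤a
reduced forms (-1, -1, -1) vs (1, 1, 1) ⇒ inequivalent

no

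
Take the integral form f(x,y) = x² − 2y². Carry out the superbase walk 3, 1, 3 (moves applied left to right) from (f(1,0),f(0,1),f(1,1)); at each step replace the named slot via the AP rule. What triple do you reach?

start (1,-2,-1) = (f(1,0),f(0,1),f(1,1))
replace slot 3: 2·(1+(-2)) − (-1) = -1 → (1,-2,-1)
replace slot 1: 2·((-2)+(-1)) − 1 = -7 → (-7,-2,-1)
replace slot 3: 2·((-7)+(-2)) − (-1) = -17 → (-7,-2,-17)

-7,-2,-17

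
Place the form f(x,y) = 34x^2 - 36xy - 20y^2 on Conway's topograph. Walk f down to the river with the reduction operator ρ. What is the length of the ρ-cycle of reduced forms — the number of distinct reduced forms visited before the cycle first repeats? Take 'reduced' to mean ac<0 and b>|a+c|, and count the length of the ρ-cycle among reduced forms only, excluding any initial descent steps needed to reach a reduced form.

D = 4016, ⌊√D⌋ = 63
descent: ρ → (-20,36,34)  [lands on river]
river: ρ → (34,32,-22)
river: ρ → (-22,56,10)
river: ρ → (10,44,-52)
river: ρ → (-52,60,2)
river: ρ → (2,60,-52)
river: ρ → (-52,44,10)
river: ρ → (10,56,-22)
river: ρ → (-22,32,34)
river: ρ → (34,36,-20)
river: ρ → (-20,44,26)
river: ρ → (26,60,-4)
river: ρ → (-4,60,26)
river: ρ → (26,44,-20)
ρ-cycle length = 14 (tail of 1 descent step not counted)

14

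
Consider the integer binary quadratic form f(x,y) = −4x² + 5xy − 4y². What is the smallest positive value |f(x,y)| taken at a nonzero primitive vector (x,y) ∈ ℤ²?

translate: b→3 (≡-5 mod 8), so (4,-5,4)→(4,3,3)
flip: (4,3,3)→(3,-3,4)
translate: b→3 (≡-3 mod 6), so (3,-3,4)→(3,3,4)
reduced (well bottom): (3,3,4) with a≤c, −a<b≤a
well minimum |f| = |-3| = 3 (negative-definite)

3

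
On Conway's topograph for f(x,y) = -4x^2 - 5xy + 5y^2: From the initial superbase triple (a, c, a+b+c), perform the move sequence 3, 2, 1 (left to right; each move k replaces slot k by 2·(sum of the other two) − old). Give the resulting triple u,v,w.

start (-4,5,-4) = (f(1,0),f(0,1),f(1,1))
replace slot 3: 2·((-4)+5) − (-4) = 6 → (-4,5,6)
replace slot 2: 2·((-4)+6) − 5 = -1 → (-4,-1,6)
replace slot 1: 2·((-1)+6) − (-4) = 14 → (14,-1,6)

14,-1,6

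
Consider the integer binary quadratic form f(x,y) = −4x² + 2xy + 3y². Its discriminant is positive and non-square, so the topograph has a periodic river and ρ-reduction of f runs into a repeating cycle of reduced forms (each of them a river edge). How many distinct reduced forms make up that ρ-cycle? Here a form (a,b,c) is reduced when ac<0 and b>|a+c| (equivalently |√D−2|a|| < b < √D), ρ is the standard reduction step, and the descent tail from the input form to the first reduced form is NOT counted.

D = 52, ⌊√D⌋ = 7
river: ρ → (3,4,-3)
river: ρ → (-3,2,4)
river: ρ → (4,6,-1)
river: ρ → (-1,6,4)
river: ρ → (4,2,-3)
river: ρ → (-3,4,3)
river: ρ → (3,2,-4)
river: ρ → (-4,6,1)
river: ρ → (1,6,-4)
river: ρ → (-4,2,3)
ρ-cycle length = 10 (tail of 0 descent steps not counted)

10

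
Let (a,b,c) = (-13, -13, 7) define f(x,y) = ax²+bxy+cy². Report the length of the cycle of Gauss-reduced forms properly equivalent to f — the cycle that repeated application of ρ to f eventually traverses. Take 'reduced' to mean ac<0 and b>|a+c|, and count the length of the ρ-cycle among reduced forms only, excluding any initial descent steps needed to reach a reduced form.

D = 533, ⌊√D⌋ = 23
descent: ρ → (7,13,-13)  [lands on river]
river: ρ → (-13,13,7)
river: ρ → (7,15,-11)
river: ρ → (-11,7,11)
river: ρ → (11,15,-7)
river: ρ → (-7,13,13)
river: ρ → (13,13,-7)
river: ρ → (-7,15,11)
river: ρ → (11,7,-11)
river: ρ → (-11,15,7)
ρ-cycle length = 10 (tail of 1 descent step not counted)

10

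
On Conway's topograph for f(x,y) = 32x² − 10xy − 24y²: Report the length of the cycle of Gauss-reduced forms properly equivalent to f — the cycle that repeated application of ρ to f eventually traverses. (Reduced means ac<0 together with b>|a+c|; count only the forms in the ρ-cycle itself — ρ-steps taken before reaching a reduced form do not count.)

D = 3172, ⌊√D⌋ = 56
descent: ρ → (-24,10,32)  [lands on river]
river: ρ → (32,54,-2)
river: ρ → (-2,54,32)
river: ρ → (32,10,-24)
river: ρ → (-24,38,18)
river: ρ → (18,34,-28)
river: ρ → (-28,22,24)
river: ρ → (24,26,-26)
river: ρ → (-26,26,24)
river: ρ → (24,22,-28)
river: ρ → (-28,34,18)
river: ρ → (18,38,-24)
ρ-cycle length = 12 (tail of 1 descent step not counted)

12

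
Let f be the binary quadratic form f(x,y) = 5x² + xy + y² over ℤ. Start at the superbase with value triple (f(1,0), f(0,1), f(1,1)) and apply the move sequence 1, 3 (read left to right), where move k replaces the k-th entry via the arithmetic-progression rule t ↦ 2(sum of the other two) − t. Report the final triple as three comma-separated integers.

start (5,1,7) = (f(1,0),f(0,1),f(1,1))
replace slot 1: 2·(1+7) − 5 = 11 → (11,1,7)
replace slot 3: 2·(11+1) − 7 = 17 → (11,1,17)

11,1,17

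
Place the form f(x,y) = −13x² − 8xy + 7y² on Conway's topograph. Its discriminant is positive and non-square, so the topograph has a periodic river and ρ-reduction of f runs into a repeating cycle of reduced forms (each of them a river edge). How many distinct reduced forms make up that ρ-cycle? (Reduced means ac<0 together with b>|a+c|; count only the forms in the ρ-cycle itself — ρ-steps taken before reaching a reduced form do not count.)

D = 428, ⌊√D⌋ = 20
descent: ρ → (7,8,-13)  [lands on river]
river: ρ → (-13,18,2)
river: ρ → (2,18,-13)
river: ρ → (-13,8,7)
river: ρ → (7,20,-1)
river: ρ → (-1,20,7)
ρ-cycle length = 6 (tail of 1 descent step not counted)

6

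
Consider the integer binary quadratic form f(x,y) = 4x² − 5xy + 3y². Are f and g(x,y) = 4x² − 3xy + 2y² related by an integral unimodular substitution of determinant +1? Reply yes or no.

D₁ = -23, D₂ = -23
f: translate: b→3 (≡-5 mod 8), so (4,-5,3)→(4,3,2)
f: flip: (4,3,2)→(2,-3,4)
f: translate: b→1 (≡-3 mod 4), so (2,-3,4)→(2,1,3)
f: reduced (well bottom): (2,1,3) with a≤c, −a<b≤a
g: flip: (4,-3,2)→(2,3,4)
g: translate: b→-1 (≡3 mod 4), so (2,3,4)→(2,-1,3)
g: reduced (well bottom): (2,-1,3) with a≤c, −a<b≤a
reduced forms (2, 1, 3) vs (2, -1, 3) ⇒ inequivalent

no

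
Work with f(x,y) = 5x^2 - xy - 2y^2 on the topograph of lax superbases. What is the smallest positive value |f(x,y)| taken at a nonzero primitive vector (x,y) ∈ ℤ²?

descent: ρ → (-2,5,2)  [lands on river]
river: ρ → (2,3,-4)
river: ρ → (-4,5,1)
river: ρ → (1,5,-4)
river: ρ → (-4,3,2)
river: ρ → (2,5,-2)
river: ρ → (-2,3,4)
river: ρ → (4,5,-1)
river: ρ → (-1,5,4)
river: ρ → (4,3,-2)
closes: descent 1, river 10
min |a| on river = 1

1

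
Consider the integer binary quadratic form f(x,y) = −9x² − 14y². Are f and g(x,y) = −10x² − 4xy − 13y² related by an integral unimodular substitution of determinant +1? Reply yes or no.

D₁ = -504, D₂ = -504
f is negative-definite; reduce −f:
−f: reduced (well bottom): (9,0,14) with a≤c, −a<b≤a
flip sign back: reduced form of f is (-9,0,-14)
g is negative-definite; reduce −g:
−g: reduced (well bottom): (10,4,13) with a≤c, −a<b≤a
flip sign back: reduced form of g is (-10,-4,-13)
reduced forms (-9, 0, -14) vs (-10, -4, -13) ⇒ inequivalent

no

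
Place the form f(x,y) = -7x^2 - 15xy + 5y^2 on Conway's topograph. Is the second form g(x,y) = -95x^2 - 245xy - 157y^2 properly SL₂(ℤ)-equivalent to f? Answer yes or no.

D₁ = 365, D₂ = 365
river cycle of f (length 6): (5, 15, -7), (-7, 13, 7), (7, 15, -5), (-5, 15, 7), (7, 13, -7), (-7, 15, 5)
river cycle of g (length 6): (-7, 13, 7), (7, 15, -5), (-5, 15, 7), (7, 13, -7), (-7, 15, 5), (5, 15, -7)
cycles coincide ⇒ equivalent

yes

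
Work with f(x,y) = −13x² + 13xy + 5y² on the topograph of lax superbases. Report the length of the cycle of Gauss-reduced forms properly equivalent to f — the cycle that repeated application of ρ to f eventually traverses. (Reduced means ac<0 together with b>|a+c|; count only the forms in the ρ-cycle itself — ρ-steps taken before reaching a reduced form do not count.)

D = 429, ⌊√D⌋ = 20
river: ρ → (5,17,-7)
river: ρ → (-7,11,11)
river: ρ → (11,11,-7)
river: ρ → (-7,17,5)
river: ρ → (5,13,-13)
river: ρ → (-13,13,5)
ρ-cycle length = 6 (tail of 0 descent steps not counted)

6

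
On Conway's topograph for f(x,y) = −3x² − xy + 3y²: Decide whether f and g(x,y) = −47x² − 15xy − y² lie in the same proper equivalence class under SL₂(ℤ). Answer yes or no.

D₁ = 37, D₂ = 37
river cycle of f (length 6): (3, 1, -3), (-3, 5, 1), (1, 5, -3), (-3, 1, 3), (3, 5, -1), (-1, 5, 3)
river cycle of g (length 6): (-1, 5, 3), (3, 1, -3), (-3, 5, 1), (1, 5, -3), (-3, 1, 3), (3, 5, -1)
cycles coincide ⇒ equivalent

yes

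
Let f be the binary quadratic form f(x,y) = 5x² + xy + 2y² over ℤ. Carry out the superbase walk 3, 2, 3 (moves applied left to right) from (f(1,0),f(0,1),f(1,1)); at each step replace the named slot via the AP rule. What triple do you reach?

start (5,2,8) = (f(1,0),f(0,1),f(1,1))
replace slot 3: 2·(5+2) − 8 = 6 → (5,2,6)
replace slot 2: 2·(5+6) − 2 = 20 → (5,20,6)
replace slot 3: 2·(5+20) − 6 = 44 → (5,20,44)

5,20,44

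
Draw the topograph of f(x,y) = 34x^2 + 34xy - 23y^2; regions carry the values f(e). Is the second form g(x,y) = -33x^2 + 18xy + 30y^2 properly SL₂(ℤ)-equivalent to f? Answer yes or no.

D₁ = 4284, D₂ = 4284
river cycle of f (length 10): (-23, 58, 10), (10, 62, -11), (-11, 48, 45), (45, 42, -14), (-14, 42, 45), (45, 48, -11), (-11, 62, 10), (10, 58, -23), (-23, 34, 34), (34, 34, -23)
river cycle of g (length 8): (30, 42, -21), (-21, 42, 30), (30, 18, -33), (-33, 48, 15), (15, 42, -42), (-42, 42, 15), (15, 48, -33), (-33, 18, 30)
cycles differ ⇒ inequivalent

no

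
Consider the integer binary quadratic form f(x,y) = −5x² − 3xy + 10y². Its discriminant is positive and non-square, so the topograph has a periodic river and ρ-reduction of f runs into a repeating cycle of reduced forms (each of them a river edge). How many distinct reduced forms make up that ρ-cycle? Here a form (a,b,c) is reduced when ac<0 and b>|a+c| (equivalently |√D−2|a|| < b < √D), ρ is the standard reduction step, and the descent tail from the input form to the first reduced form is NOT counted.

D = 209, ⌊√D⌋ = 14
descent: ρ → (10,3,-5)
descent: ρ → (-5,7,8)  [lands on river]
river: ρ → (8,9,-4)
river: ρ → (-4,7,10)
river: ρ → (10,13,-1)
river: ρ → (-1,13,10)
river: ρ → (10,7,-4)
river: ρ → (-4,9,8)
river: ρ → (8,7,-5)
river: ρ → (-5,13,2)
river: ρ → (2,11,-11)
river: ρ → (-11,11,2)
river: ρ → (2,13,-5)
ρ-cycle length = 12 (tail of 2 descent steps not counted)

12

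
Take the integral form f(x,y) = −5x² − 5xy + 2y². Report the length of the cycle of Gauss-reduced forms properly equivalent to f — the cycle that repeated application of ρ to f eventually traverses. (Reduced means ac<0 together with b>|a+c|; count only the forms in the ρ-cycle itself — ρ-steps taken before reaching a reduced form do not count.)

D = 65, ⌊√D⌋ = 8
descent: ρ → (2,5,-5)  [lands on river]
river: ρ → (-5,5,2)
river: ρ → (2,7,-2)
river: ρ → (-2,5,5)
river: ρ → (5,5,-2)
river: ρ → (-2,7,2)
ρ-cycle length = 6 (tail of 1 descent step not counted)

6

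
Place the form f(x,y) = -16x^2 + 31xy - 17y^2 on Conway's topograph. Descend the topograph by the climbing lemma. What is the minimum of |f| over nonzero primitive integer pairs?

translate: b→1 (≡-31 mod 32), so (16,-31,17)→(16,1,2)
flip: (16,1,2)→(2,-1,16)
reduced (well bottom): (2,-1,16) with a≤c, −a<b≤a
well minimum |f| = |-2| = 2 (negative-definite)

2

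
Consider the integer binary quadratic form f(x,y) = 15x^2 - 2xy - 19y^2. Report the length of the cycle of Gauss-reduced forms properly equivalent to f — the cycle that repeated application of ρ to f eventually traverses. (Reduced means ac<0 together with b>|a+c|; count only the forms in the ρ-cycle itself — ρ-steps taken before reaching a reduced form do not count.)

D = 1144, ⌊√D⌋ = 33
descent: ρ → (-19,2,15)
descent: ρ → (15,28,-6)  [lands on river]
river: ρ → (-6,32,5)
river: ρ → (5,28,-18)
river: ρ → (-18,8,15)
river: ρ → (15,22,-11)
river: ρ → (-11,22,15)
river: ρ → (15,8,-18)
river: ρ → (-18,28,5)
river: ρ → (5,32,-6)
river: ρ → (-6,28,15)
river: ρ → (15,32,-2)
river: ρ → (-2,32,15)
ρ-cycle length = 12 (tail of 2 descent steps not counted)

12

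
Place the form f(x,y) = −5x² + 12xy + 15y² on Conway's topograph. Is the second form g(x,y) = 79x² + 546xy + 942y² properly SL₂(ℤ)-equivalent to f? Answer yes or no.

D₁ = 444, D₂ = 444
river cycle of f (length 6): (15, 18, -2), (-2, 18, 15), (15, 12, -5), (-5, 18, 6), (6, 18, -5), (-5, 12, 15)
river cycle of g (length 6): (15, 18, -2), (-2, 18, 15), (15, 12, -5), (-5, 18, 6), (6, 18, -5), (-5, 12, 15)
cycles coincide ⇒ equivalent

yes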